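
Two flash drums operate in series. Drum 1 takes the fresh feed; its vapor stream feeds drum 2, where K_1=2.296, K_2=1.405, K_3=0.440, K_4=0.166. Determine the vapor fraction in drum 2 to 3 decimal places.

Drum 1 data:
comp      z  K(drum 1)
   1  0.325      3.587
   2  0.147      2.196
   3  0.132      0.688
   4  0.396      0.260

Drum 1:
Let ψ₁ = V/F and solve Σ zᵢ(Kᵢ−1)/(1+ψ₁(Kᵢ−1)) = 0.
g(0) = ΣzᵢKᵢ − 1 = 0.682 and g(1) = 1 − Σzᵢ/Kᵢ = -0.872, so a root lies in (0, 1).
Iterate (Newton) starting at ψ₁ = 0.35:
  ψ₁ = 0.350: g = 0.1235, g' = -1.115 → ψ₁ = 0.461
  ψ₁ = 0.461: g = 0.0042, g' = -1.057 → ψ₁ = 0.465
Converged at ψ₁ = 0.465.
Drum-1 compositions:
  1: x = 0.148, y = 0.529
  2: x = 0.094, y = 0.207
  3: x = 0.154, y = 0.106
  4: x = 0.604, y = 0.157
Drum-2 feed = drum-1 vapor: z₂ = (0.5294, 0.2075, 0.1062, 0.1569).
Drum 2:
Rachford–Rice: g(ψ₂) = Σ zᵢ(Kᵢ−1)/(1+ψ₂(Kᵢ−1)) = 0.
Feasibility: ΣzᵢKᵢ = 1.580, Σzᵢ/Kᵢ = 1.565 — both > 1, two phases present.
Newton iteration, ψ₂⁰ = 0.5:
  ψ₂ = 0.500: g = 0.1791, g' = -0.736 → ψ₂ = 0.743
  ψ₂ = 0.743: g = -0.0321, g' = -1.104 → ψ₂ = 0.714
  ψ₂ = 0.714: g = -0.0013, g' = -1.020 → ψ₂ = 0.713
Converged at ψ₂ = 0.713.
  1: x = 0.275, y = 0.632
  2: x = 0.161, y = 0.226
  3: x = 0.177, y = 0.078
  4: x = 0.387, y = 0.064

V/F (drum 2) = 0.713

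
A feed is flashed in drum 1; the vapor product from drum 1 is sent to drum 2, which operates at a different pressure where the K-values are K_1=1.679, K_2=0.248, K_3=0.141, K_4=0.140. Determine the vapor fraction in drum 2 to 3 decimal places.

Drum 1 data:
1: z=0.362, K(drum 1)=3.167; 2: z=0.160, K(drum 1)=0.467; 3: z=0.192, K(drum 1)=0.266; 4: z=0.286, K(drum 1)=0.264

V/F (drum 2) = 0.574

Drum 1:
Rachford–Rice: g(ψ₁) = Σ zᵢ(Kᵢ−1)/(1+ψ₁(Kᵢ−1)) = 0.
g(0) = ΣzᵢKᵢ − 1 = 0.348 and g(1) = 1 − Σzᵢ/Kᵢ = -1.262, so a root lies in (0, 1).
Newton–Raphson from ψ₁ = 0.48:
  ψ₁ = 0.480: g = -0.2732, g' = -1.107 → ψ₁ = 0.233
Converged at ψ₁ = 0.233.
Drum-1 compositions:
  1: x = 0.241, y = 0.762
  2: x = 0.183, y = 0.085
  3: x = 0.232, y = 0.062
  4: x = 0.345, y = 0.091
Drum-2 feed = drum-1 vapor: z₂ = (0.7620, 0.0853, 0.0616, 0.0911).
Drum 2:
Let ψ₂ = V/F and solve Σ zᵢ(Kᵢ−1)/(1+ψ₂(Kᵢ−1)) = 0.
Check two-phase: ΣzᵢKᵢ = 1.322 > 1 and Σzᵢ/Kᵢ = 1.886 > 1, so g(0) = 0.322 > 0 and g(1) = -0.886 < 0.
Iterate (Newton) starting at ψ₂ = 0.5:
  ψ₂ = 0.500: g = 0.0532, g' = -0.667 → ψ₂ = 0.580
  ψ₂ = 0.580: g = -0.0042, g' = -0.781 → ψ₂ = 0.574
Converged at ψ₂ = 0.574.
  1: x = 0.548, y = 0.920
  2: x = 0.150, y = 0.037
  3: x = 0.122, y = 0.017
  4: x = 0.180, y = 0.025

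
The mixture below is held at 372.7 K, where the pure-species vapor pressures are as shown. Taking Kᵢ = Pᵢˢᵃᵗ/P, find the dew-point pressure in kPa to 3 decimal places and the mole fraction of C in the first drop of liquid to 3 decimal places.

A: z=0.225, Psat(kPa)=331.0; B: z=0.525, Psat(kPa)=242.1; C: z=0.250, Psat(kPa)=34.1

Pdew = 98.235 kPa, x_C = 0.720

At the dew point ψ → 1, so Σzᵢ/Kᵢ = 1 with Kᵢ = Pᵢˢᵃᵗ/P ⇒ 1/P = Σzᵢ/Pᵢˢᵃᵗ.
1/P = 0.225/331.0 + 0.525/242.1 + 0.250/34.1 = 0.010180 ⇒ P = 98.235 kPa
xᵢ = zᵢP/Pᵢˢᵃᵗ ⇒ x_C = 0.250·98.235/34.1 = 0.720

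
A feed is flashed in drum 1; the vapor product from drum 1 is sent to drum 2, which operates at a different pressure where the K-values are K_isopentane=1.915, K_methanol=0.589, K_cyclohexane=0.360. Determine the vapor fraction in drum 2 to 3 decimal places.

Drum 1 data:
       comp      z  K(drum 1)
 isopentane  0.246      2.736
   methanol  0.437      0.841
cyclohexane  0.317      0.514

V/F (drum 2) = 0.196

Drum 1:
Rachford–Rice: g(ψ₁) = Σ zᵢ(Kᵢ−1)/(1+ψ₁(Kᵢ−1)) = 0.
Check two-phase: ΣzᵢKᵢ = 1.204 > 1 and Σzᵢ/Kᵢ = 1.226 > 1, so g(0) = 0.204 > 0 and g(1) = -0.226 < 0.
Newton iteration, ψ₁⁰ = 0.5:
  ψ₁ = 0.500: g = -0.0504, g' = -0.356 → ψ₁ = 0.359
  ψ₁ = 0.359: g = 0.0030, g' = -0.404 → ψ₁ = 0.366
Converged at ψ₁ = 0.366.
Drum-1 compositions:
  isopentane: x = 0.150, y = 0.412
  methanol: x = 0.464, y = 0.390
  cyclohexane: x = 0.386, y = 0.198
Drum-2 feed = drum-1 vapor: z₂ = (0.4116, 0.3902, 0.1982).
Drum 2:
Material balance + equilibrium reduce to Σ zᵢ(Kᵢ−1)/(1+ψ₂(Kᵢ−1)) = 0.
g(0) = ΣzᵢKᵢ − 1 = 0.089 and g(1) = 1 − Σzᵢ/Kᵢ = -0.428, so a root lies in (0, 1).
Newton iteration, ψ₂⁰ = 0.7:
  ψ₂ = 0.700: g = -0.2254, g' = -0.524 → ψ₂ = 0.270
  ψ₂ = 0.270: g = -0.0318, g' = -0.424 → ψ₂ = 0.195
  ψ₂ = 0.195: g = 0.0003, g' = -0.432 → ψ₂ = 0.196
Converged at ψ₂ = 0.196.
  isopentane: x = 0.349, y = 0.668
  methanol: x = 0.424, y = 0.250
  cyclohexane: x = 0.227, y = 0.082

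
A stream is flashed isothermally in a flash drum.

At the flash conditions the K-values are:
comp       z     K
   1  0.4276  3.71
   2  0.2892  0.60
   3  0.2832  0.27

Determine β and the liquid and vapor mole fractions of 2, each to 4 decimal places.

β = 0.5217, x_2 = 0.3655, y_2 = 0.2193

Newton iteration, β⁰ = 0.5:
  β = 0.5000: g = 0.02189, g' = -1.0128 → β = 0.5216
  β = 0.5216: g = 0.00007, g' = -1.0066 → β = 0.5217
Converged at β = 0.5217.
Compositions from xᵢ = zᵢ/(1+β(Kᵢ−1)), yᵢ = Kᵢxᵢ:
  1: x = 0.1772, y = 0.6572
  2: x = 0.3655, y = 0.2193
  3: x = 0.4574, y = 0.1235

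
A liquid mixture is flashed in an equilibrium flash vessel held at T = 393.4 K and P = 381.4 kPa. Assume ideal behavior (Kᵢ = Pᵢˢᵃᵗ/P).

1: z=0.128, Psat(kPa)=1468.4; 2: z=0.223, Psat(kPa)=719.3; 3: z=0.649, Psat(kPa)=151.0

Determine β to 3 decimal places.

Raoult's law: Kᵢ = Pᵢˢᵃᵗ/P = Pᵢˢᵃᵗ/381.4.
  K_1 = 1468.4/381.4 = 3.85003, K_2 = 719.3/381.4 = 1.88595, K_3 = 151.0/381.4 = 0.39591
Rachford–Rice: g(β) = Σ zᵢ(Kᵢ−1)/(1+β(Kᵢ−1)) = 0.
Check two-phase: ΣzᵢKᵢ = 1.170 > 1 and Σzᵢ/Kᵢ = 1.791 > 1, so g(0) = 0.170 > 0 and g(1) = -0.791 < 0.
Iterate (Newton) starting at β = 0.5:
  β = 0.500: g = -0.2744, g' = -0.747 → β = 0.133
  β = 0.133: g = 0.0152, g' = -0.967 → β = 0.148
  β = 0.148: g = 0.0003, g' = -0.936 → β = 0.149
Converged at β = 0.149.

β = 0.149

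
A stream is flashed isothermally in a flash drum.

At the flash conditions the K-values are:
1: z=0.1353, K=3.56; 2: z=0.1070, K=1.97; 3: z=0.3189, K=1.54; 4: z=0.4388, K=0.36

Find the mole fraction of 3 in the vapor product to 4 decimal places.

y_3 = 0.4011

Rachford–Rice: g(ψ) = Σ zᵢ(Kᵢ−1)/(1+ψ(Kᵢ−1)) = 0.
Feasibility: ΣzᵢKᵢ = 1.3415, Σzᵢ/Kᵢ = 1.5183 — both > 1, two phases present.
Newton iteration, ψ⁰ = 0.66:
  ψ = 0.6600: g = -0.16719, g' = -0.7493 → ψ = 0.4369
  ψ = 0.4369: g = -0.01408, g' = -0.6545 → ψ = 0.4153
Converged at ψ = 0.4153.
Compositions from xᵢ = zᵢ/(1+ψ(Kᵢ−1)), yᵢ = Kᵢxᵢ:
  1: x = 0.0656, y = 0.2334
  2: x = 0.0763, y = 0.1503
  3: x = 0.2605, y = 0.4011
  4: x = 0.5977, y = 0.2152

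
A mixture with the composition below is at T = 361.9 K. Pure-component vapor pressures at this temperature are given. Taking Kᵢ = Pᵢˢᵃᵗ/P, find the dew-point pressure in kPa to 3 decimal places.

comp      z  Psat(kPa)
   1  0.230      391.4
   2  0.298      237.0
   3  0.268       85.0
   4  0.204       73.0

At the dew point ψ → 1, so Σzᵢ/Kᵢ = 1 with Kᵢ = Pᵢˢᵃᵗ/P ⇒ 1/P = Σzᵢ/Pᵢˢᵃᵗ.
1/P = 0.230/391.4 + 0.298/237.0 + 0.268/85.0 + 0.204/73.0 = 0.007792 ⇒ P = 128.329 kPa

Pdew = 128.329 kPa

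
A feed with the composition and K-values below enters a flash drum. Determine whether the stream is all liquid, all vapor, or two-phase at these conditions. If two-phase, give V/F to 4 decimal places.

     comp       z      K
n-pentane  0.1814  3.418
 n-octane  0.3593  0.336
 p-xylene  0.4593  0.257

all liquid

ΣzᵢKᵢ = 0.8588; Σzᵢ/Kᵢ = 2.9096.
Since ΣzᵢKᵢ < 1 the mixture is below its bubble point — single liquid phase.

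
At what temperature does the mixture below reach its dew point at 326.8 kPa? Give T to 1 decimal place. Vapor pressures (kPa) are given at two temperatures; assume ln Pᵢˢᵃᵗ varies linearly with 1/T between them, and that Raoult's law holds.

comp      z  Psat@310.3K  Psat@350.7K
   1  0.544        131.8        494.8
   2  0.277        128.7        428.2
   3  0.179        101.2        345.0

Dew-point temperature: Σzᵢ·P/Pᵢˢᵃᵗ(T) = 1. Interpolate ln Pᵢˢᵃᵗ = aᵢ + bᵢ/T.
  T = 310.3 K: ΣzᵢP/Pᵢˢᵃᵗ = 2.6303
  T = 350.7 K: ΣzᵢP/Pᵢˢᵃᵗ = 0.7403
  T = 330.5 K: ΣzᵢP/Pᵢˢᵃᵗ = 1.3418
  T = 340.6 K: ΣzᵢP/Pᵢˢᵃᵗ = 0.9878
  T = 335.6 K: ΣzᵢP/Pᵢˢᵃᵗ = 1.1469
  T = 338.1 K: ΣzᵢP/Pᵢˢᵃᵗ = 1.0638
Interpolating between 338.1 K and 340.6 K gives T ≈ 340.2 K.

T = 340.2 K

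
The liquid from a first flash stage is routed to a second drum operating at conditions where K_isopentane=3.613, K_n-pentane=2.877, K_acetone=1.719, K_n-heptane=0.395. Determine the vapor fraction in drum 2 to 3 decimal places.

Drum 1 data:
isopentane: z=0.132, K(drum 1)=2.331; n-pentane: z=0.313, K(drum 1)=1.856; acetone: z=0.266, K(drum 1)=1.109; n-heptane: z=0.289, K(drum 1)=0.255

V/F (drum 2) = 0.586

Drum 1:
Rachford–Rice: g(ψ₁) = Σ zᵢ(Kᵢ−1)/(1+ψ₁(Kᵢ−1)) = 0.
Feasibility: ΣzᵢKᵢ = 1.257, Σzᵢ/Kᵢ = 1.598 — both > 1, two phases present.
Newton–Raphson from ψ₁ = 0.59:
  ψ₁ = 0.590: g = -0.0805, g' = -0.688 → ψ₁ = 0.473
  ψ₁ = 0.473: g = -0.0064, g' = -0.590 → ψ₁ = 0.462
Converged at ψ₁ = 0.462.
Drum-1 compositions:
  isopentane: x = 0.082, y = 0.191
  n-pentane: x = 0.224, y = 0.416
  acetone: x = 0.253, y = 0.281
  n-heptane: x = 0.441, y = 0.112
Drum-2 feed = drum-1 liquid: z₂ = (0.0817, 0.2243, 0.2532, 0.4408).
Drum 2:
Newton iteration, ψ₂⁰ = 0.5:
  ψ₂ = 0.500: g = 0.0614, g' = -0.718 → ψ₂ = 0.586
Converged at ψ₂ = 0.586.
  isopentane: x = 0.032, y = 0.117
  n-pentane: x = 0.107, y = 0.307
  acetone: x = 0.178, y = 0.306
  n-heptane: x = 0.683, y = 0.270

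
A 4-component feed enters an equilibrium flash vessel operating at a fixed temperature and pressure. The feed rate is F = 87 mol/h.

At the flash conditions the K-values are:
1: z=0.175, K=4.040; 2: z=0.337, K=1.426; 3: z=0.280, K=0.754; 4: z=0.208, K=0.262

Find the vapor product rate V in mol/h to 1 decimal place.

Material balance + equilibrium reduce to Σ zᵢ(Kᵢ−1)/(1+ψ(Kᵢ−1)) = 0.
g(0) = ΣzᵢKᵢ − 1 = 0.453 and g(1) = 1 − Σzᵢ/Kᵢ = -0.445, so a root lies in (0, 1).
Iterate (Newton) starting at ψ = 0.5:
  ψ = 0.500: g = 0.0077, g' = -0.603 → ψ = 0.513
Converged at ψ = 0.513.
Then V = ψ·F = 0.5127·87 = 44.6 mol/h and L = F − V = 42.4 mol/h.

V = 44.6 mol/h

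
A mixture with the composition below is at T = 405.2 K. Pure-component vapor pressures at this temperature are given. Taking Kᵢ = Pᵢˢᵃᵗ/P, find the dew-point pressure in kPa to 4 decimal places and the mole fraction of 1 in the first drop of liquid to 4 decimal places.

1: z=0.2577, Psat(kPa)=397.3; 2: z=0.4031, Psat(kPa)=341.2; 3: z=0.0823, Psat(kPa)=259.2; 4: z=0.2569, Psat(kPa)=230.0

At the dew point ψ → 1, so Σzᵢ/Kᵢ = 1 with Kᵢ = Pᵢˢᵃᵗ/P ⇒ 1/P = Σzᵢ/Pᵢˢᵃᵗ.
1/P = 0.2577/397.3 + 0.4031/341.2 + 0.0823/259.2 + 0.2569/230.0 = 0.0032645 ⇒ P = 306.3239 kPa
xᵢ = zᵢP/Pᵢˢᵃᵗ ⇒ x_1 = 0.2577·306.3239/397.3 = 0.1987

Pdew = 306.3239 kPa, x_1 = 0.1987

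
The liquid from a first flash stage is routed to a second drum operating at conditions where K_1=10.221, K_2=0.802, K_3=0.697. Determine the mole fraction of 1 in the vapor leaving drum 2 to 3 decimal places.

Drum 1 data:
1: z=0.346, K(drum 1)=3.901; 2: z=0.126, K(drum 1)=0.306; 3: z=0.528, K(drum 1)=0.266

Drum 1:
Let ψ₁ = V/F and solve Σ zᵢ(Kᵢ−1)/(1+ψ₁(Kᵢ−1)) = 0.
Feasibility: ΣzᵢKᵢ = 1.529, Σzᵢ/Kᵢ = 2.485 — both > 1, two phases present.
Newton iteration, ψ₁⁰ = 0.31:
  ψ₁ = 0.310: g = -0.0846, g' = -1.382 → ψ₁ = 0.249
  ψ₁ = 0.249: g = 0.0032, g' = -1.497 → ψ₁ = 0.251
Converged at ψ₁ = 0.251.
Drum-1 compositions:
  1: x = 0.200, y = 0.781
  2: x = 0.153, y = 0.047
  3: x = 0.647, y = 0.172
Drum-2 feed = drum-1 liquid: z₂ = (0.2002, 0.1526, 0.6472).
Drum 2:
Material balance + equilibrium reduce to Σ zᵢ(Kᵢ−1)/(1+ψ₂(Kᵢ−1)) = 0.
g(0) = ΣzᵢKᵢ − 1 = 1.620 and g(1) = 1 − Σzᵢ/Kᵢ = -0.138, so a root lies in (0, 1).
Newton–Raphson from ψ₂ = 0.37:
  ψ₂ = 0.370: g = 0.1651, g' = -0.957 → ψ₂ = 0.542
  ψ₂ = 0.542: g = 0.0391, g' = -0.565 → ψ₂ = 0.612
  ψ₂ = 0.612: g = 0.0030, g' = -0.483 → ψ₂ = 0.618
Converged at ψ₂ = 0.618.
  1: x = 0.030, y = 0.306
  2: x = 0.174, y = 0.139
  3: x = 0.796, y = 0.555

y_1 (drum 2) = 0.306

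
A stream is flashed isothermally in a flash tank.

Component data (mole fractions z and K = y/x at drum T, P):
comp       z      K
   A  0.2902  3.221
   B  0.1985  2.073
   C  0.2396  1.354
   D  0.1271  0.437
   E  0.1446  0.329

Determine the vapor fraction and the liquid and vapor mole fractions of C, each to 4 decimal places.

Rachford–Rice: g(ψ) = Σ zᵢ(Kᵢ−1)/(1+ψ(Kᵢ−1)) = 0.
Check two-phase: ΣzᵢKᵢ = 1.7738 > 1 and Σzᵢ/Kᵢ = 1.0932 > 1, so g(0) = 0.7738 > 0 and g(1) = -0.0932 < 0.
Newton–Raphson from ψ = 0.65:
  ψ = 0.6500: g = 0.17325, g' = -0.6439 → ψ = 0.9191
  ψ = 0.9191: g = -0.01826, g' = -0.8459 → ψ = 0.8975
  ψ = 0.8975: g = -0.00037, g' = -0.8124 → ψ = 0.8970
Converged at ψ = 0.8970.
Compositions from xᵢ = zᵢ/(1+ψ(Kᵢ−1)), yᵢ = Kᵢxᵢ:
  A: x = 0.0970, y = 0.3124
  B: x = 0.1011, y = 0.2097
  C: x = 0.1819, y = 0.2462
  D: x = 0.2568, y = 0.1122
  E: x = 0.3632, y = 0.1195

ψ = 0.8970, x_C = 0.1819, y_C = 0.2462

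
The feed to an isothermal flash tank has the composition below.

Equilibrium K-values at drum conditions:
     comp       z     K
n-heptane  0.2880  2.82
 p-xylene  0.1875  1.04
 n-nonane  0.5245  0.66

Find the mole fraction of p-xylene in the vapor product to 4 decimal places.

y_p-xylene = 0.1896

Iterate (Newton) starting at β = 0.43:
  β = 0.4300: g = 0.09255, g' = -0.3837 → β = 0.6712
  β = 0.6712: g = 0.01218, g' = -0.2954 → β = 0.7125
  β = 0.7125: g = 0.00018, g' = -0.2867 → β = 0.7131
Converged at β = 0.7131.
Compositions from xᵢ = zᵢ/(1+β(Kᵢ−1)), yᵢ = Kᵢxᵢ:
  n-heptane: x = 0.1253, y = 0.3534
  p-xylene: x = 0.1823, y = 0.1896
  n-nonane: x = 0.6924, y = 0.4570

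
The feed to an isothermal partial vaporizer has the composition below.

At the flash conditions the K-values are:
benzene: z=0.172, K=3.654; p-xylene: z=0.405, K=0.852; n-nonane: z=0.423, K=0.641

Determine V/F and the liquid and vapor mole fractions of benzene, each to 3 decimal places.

Rachford–Rice: g(V/F) = Σ zᵢ(Kᵢ−1)/(1+V/F(Kᵢ−1)) = 0.
Feasibility: ΣzᵢKᵢ = 1.245, Σzᵢ/Kᵢ = 1.182 — both > 1, two phases present.
Newton iteration, V/F⁰ = 0.65:
  V/F = 0.650: g = -0.0969, g' = -0.267 → V/F = 0.287
  V/F = 0.287: g = 0.0273, g' = -0.468 → V/F = 0.345
  V/F = 0.345: g = 0.0017, g' = -0.411 → V/F = 0.349
Converged at V/F = 0.349.
Compositions from xᵢ = zᵢ/(1+V/F(Kᵢ−1)), yᵢ = Kᵢxᵢ:
  benzene: x = 0.089, y = 0.326
  p-xylene: x = 0.427, y = 0.364
  n-nonane: x = 0.484, y = 0.310

V/F = 0.349, x_benzene = 0.089, y_benzene = 0.326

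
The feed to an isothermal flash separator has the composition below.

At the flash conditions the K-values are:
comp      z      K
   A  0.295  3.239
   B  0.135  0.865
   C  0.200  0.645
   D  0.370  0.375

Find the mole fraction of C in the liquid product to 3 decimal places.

Material balance + equilibrium reduce to Σ zᵢ(Kᵢ−1)/(1+V/F(Kᵢ−1)) = 0.
Check two-phase: ΣzᵢKᵢ = 1.340 > 1 and Σzᵢ/Kᵢ = 1.544 > 1, so g(0) = 0.340 > 0 and g(1) = -0.544 < 0.
Newton–Raphson from V/F = 0.53:
  V/F = 0.530: g = -0.1508, g' = -0.674 → V/F = 0.306
  V/F = 0.306: g = 0.0073, g' = -0.776 → V/F = 0.315
  V/F = 0.315: g = 0.0000, g' = -0.767 → V/F = 0.316
Converged at V/F = 0.316.
Compositions from xᵢ = zᵢ/(1+V/F(Kᵢ−1)), yᵢ = Kᵢxᵢ:
  A: x = 0.173, y = 0.560
  B: x = 0.141, y = 0.122
  C: x = 0.225, y = 0.145
  D: x = 0.461, y = 0.173

x_C = 0.225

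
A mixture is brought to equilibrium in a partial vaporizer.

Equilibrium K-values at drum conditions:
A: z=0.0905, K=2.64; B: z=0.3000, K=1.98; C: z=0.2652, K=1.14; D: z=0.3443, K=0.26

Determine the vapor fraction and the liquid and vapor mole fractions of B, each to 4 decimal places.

Rachford–Rice: g(ψ) = Σ zᵢ(Kᵢ−1)/(1+ψ(Kᵢ−1)) = 0.
g(0) = ΣzᵢKᵢ − 1 = 0.2248 and g(1) = 1 − Σzᵢ/Kᵢ = -0.7427, so a root lies in (0, 1).
Iterate (Newton) starting at ψ = 0.5:
  ψ = 0.5000: g = -0.09085, g' = -0.6828 → ψ = 0.3669
  ψ = 0.3669: g = -0.00554, g' = -0.6107 → ψ = 0.3579
Converged at ψ = 0.3579.
Compositions from xᵢ = zᵢ/(1+ψ(Kᵢ−1)), yᵢ = Kᵢxᵢ:
  A: x = 0.0570, y = 0.1506
  B: x = 0.2221, y = 0.4398
  C: x = 0.2525, y = 0.2879
  D: x = 0.4683, y = 0.1218

ψ = 0.3579, x_B = 0.2221, y_B = 0.4398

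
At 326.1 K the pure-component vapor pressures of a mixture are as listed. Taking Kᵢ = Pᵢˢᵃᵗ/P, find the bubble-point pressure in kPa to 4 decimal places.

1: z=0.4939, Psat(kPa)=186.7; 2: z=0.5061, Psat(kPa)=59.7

Pbub = 122.4253 kPa

At the bubble point ψ → 0, so ΣzᵢKᵢ = 1 with Kᵢ = Pᵢˢᵃᵗ/P ⇒ P = ΣzᵢPᵢˢᵃᵗ.
P = 0.4939·186.7 + 0.5061·59.7 = 122.4253 kPa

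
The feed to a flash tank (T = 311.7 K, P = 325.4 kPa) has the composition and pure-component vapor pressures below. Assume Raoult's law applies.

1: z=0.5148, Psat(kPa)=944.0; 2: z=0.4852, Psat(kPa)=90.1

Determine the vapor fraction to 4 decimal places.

Raoult's law: Kᵢ = Pᵢˢᵃᵗ/P = Pᵢˢᵃᵗ/325.4.
  K_1 = 944.0/325.4 = 2.901045, K_2 = 90.1/325.4 = 0.276890
Material balance + equilibrium reduce to Σ zᵢ(Kᵢ−1)/(1+ψ(Kᵢ−1)) = 0.
Check two-phase: ΣzᵢKᵢ = 1.6278 > 1 and Σzᵢ/Kᵢ = 1.9298 > 1, so g(0) = 0.6278 > 0 and g(1) = -0.9298 < 0.
Newton–Raphson from ψ = 0.63:
  ψ = 0.6300: g = -0.19911, g' = -1.2411 → ψ = 0.4696
  ψ = 0.4696: g = -0.01416, g' = -1.1010 → ψ = 0.4567
Converged at ψ = 0.4567.

ψ = 0.4567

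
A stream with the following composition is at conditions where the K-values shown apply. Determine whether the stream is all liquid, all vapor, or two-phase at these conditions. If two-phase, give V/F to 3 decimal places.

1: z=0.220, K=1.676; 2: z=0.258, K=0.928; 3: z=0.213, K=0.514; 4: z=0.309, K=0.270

ΣzᵢKᵢ = 0.801; Σzᵢ/Kᵢ = 1.968.
Since ΣzᵢKᵢ < 1 the mixture is below its bubble point — single liquid phase.

all liquid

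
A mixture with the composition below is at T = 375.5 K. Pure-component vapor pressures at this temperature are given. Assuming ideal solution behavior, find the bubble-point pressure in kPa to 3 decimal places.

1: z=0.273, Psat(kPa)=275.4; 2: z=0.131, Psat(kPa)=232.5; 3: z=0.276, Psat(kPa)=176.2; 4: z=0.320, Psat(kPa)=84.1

Pbub = 181.185 kPa

At the bubble point ψ → 0, so ΣzᵢKᵢ = 1 with Kᵢ = Pᵢˢᵃᵗ/P ⇒ P = ΣzᵢPᵢˢᵃᵗ.
P = 0.273·275.4 + 0.131·232.5 + 0.276·176.2 + 0.320·84.1 = 181.185 kPa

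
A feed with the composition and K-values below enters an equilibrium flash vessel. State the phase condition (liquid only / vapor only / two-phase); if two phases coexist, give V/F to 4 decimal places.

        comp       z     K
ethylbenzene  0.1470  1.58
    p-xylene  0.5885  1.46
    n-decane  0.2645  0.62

ΣzᵢKᵢ = 1.2555; Σzᵢ/Kᵢ = 0.9227.
Since Σzᵢ/Kᵢ < 1 the mixture is above its dew point — single vapor phase.

vapor only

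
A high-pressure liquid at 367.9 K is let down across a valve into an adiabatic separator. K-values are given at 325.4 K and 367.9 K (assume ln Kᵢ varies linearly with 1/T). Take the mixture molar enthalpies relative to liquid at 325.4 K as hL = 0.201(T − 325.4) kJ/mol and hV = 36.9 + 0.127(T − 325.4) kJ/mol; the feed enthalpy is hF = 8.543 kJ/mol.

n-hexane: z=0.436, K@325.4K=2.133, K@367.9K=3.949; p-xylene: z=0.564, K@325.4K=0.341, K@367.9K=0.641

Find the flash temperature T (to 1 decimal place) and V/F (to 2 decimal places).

T = 328.1 K, V/F = 0.22

Adiabatic flash: solve Rachford–Rice at each trial T, then check hF = ψ·hV(T) + (1−ψ)·hL(T).
  T = 325.4 K: K = (2.133, 0.341), RR gives ψ = 0.164, H_out = 6.045 kJ/mol
  T = 367.9 K: K = (3.949, 0.641), RR gives ψ = 1.000, H_out = 42.297 kJ/mol
  T = 346.6 K: K = (2.955, 0.476), RR gives ψ = 0.544, H_out = 23.486 kJ/mol
  T = 336.0 K: K = (2.524, 0.405), RR gives ψ = 0.363, H_out = 15.234 kJ/mol
  T = 330.7 K: K = (2.323, 0.372), RR gives ψ = 0.268, H_out = 10.860 kJ/mol
  T = 328.0 K: K = (2.225, 0.356), RR gives ψ = 0.217, H_out = 8.479 kJ/mol
  T = 329.4 K: K = (2.276, 0.364), RR gives ψ = 0.244, H_out = 9.729 kJ/mol
Linear interpolation between T = 328.0 (H_out = 8.479) and T = 329.4 (H_out = 9.729) on hF = 8.543 gives T ≈ 328.1 K, at which ψ = 0.22.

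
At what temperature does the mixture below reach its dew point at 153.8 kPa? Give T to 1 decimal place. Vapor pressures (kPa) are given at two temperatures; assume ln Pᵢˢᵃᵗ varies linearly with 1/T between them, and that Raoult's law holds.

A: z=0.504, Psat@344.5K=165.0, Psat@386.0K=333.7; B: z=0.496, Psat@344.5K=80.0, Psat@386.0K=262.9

Dew-point temperature: Σzᵢ·P/Pᵢˢᵃᵗ(T) = 1. Interpolate ln Pᵢˢᵃᵗ = aᵢ + bᵢ/T.
  T = 344.5 K: ΣzᵢP/Pᵢˢᵃᵗ = 1.4233
  T = 386.0 K: ΣzᵢP/Pᵢˢᵃᵗ = 0.5225
  T = 365.2 K: ΣzᵢP/Pᵢˢᵃᵗ = 0.8333
  T = 354.9 K: ΣzᵢP/Pᵢˢᵃᵗ = 1.0772
  T = 360.0 K: ΣzᵢP/Pᵢˢᵃᵗ = 0.9465
  T = 357.4 K: ΣzᵢP/Pᵢˢᵃᵗ = 1.0104
Interpolating between 357.4 K and 360.0 K gives T ≈ 357.8 K.

T = 357.8 K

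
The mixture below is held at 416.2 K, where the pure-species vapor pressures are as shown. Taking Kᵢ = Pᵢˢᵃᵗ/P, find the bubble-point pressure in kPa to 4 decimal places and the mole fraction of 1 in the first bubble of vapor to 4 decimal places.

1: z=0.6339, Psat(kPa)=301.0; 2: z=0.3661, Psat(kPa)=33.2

Pbub = 202.9584 kPa, y_1 = 0.9401

At the bubble point ψ → 0, so ΣzᵢKᵢ = 1 with Kᵢ = Pᵢˢᵃᵗ/P ⇒ P = ΣzᵢPᵢˢᵃᵗ.
P = 0.6339·301.0 + 0.3661·33.2 = 202.9584 kPa
yᵢ = zᵢPᵢˢᵃᵗ/P ⇒ y_1 = 0.6339·301.0/202.9584 = 0.9401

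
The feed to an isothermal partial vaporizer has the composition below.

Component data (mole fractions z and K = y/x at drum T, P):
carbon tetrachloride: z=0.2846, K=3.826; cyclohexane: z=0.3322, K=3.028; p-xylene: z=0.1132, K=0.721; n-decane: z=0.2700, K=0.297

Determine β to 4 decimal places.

Newton iteration, β⁰ = 0.5:
  β = 0.5000: g = 0.33843, g' = -1.0564 → β = 0.8204
  β = 0.8204: g = 0.00591, g' = -1.1585 → β = 0.8255
  β = 0.8255: g = -0.00002, g' = -1.1681 → β = 0.8254
Converged at β = 0.8254.

β = 0.8254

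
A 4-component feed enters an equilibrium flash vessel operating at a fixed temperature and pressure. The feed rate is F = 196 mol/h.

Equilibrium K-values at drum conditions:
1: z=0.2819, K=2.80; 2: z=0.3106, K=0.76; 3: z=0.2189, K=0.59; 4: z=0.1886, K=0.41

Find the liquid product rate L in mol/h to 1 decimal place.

Rachford–Rice: g(V/F) = Σ zᵢ(Kᵢ−1)/(1+V/F(Kᵢ−1)) = 0.
Check two-phase: ΣzᵢKᵢ = 1.2319 > 1 and Σzᵢ/Kᵢ = 1.3404 > 1, so g(0) = 0.2319 > 0 and g(1) = -0.3404 < 0.
Iterate (Newton) starting at V/F = 0.59:
  V/F = 0.5900: g = -0.12984, g' = -0.4576 → V/F = 0.3063
  V/F = 0.3063: g = 0.00819, g' = -0.5463 → V/F = 0.3213
  V/F = 0.3213: g = 0.00007, g' = -0.5364 → V/F = 0.3214
Converged at V/F = 0.3214.
Then V = V/F·F = 0.3214·196 = 63.0 mol/h and L = F − V = 133.0 mol/h.

L = 133.0 mol/h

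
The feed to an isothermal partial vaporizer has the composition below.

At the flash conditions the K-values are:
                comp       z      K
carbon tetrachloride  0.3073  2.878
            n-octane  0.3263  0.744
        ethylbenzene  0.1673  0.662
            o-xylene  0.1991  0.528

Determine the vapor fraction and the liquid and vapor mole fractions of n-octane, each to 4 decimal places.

ψ = 0.5260, x_n-octane = 0.3771, y_n-octane = 0.2805

Material balance + equilibrium reduce to Σ zᵢ(Kᵢ−1)/(1+ψ(Kᵢ−1)) = 0.
Check two-phase: ΣzᵢKᵢ = 1.3431 > 1 and Σzᵢ/Kᵢ = 1.1752 > 1, so g(0) = 0.3431 > 0 and g(1) = -0.1752 < 0.
Iterate (Newton) starting at ψ = 0.53:
  ψ = 0.5300: g = -0.00163, g' = -0.4081 → ψ = 0.5260
Converged at ψ = 0.5260.
Compositions from xᵢ = zᵢ/(1+ψ(Kᵢ−1)), yᵢ = Kᵢxᵢ:
  carbon tetrachloride: x = 0.1546, y = 0.4449
  n-octane: x = 0.3771, y = 0.2805
  ethylbenzene: x = 0.2035, y = 0.1347
  o-xylene: x = 0.2649, y = 0.1398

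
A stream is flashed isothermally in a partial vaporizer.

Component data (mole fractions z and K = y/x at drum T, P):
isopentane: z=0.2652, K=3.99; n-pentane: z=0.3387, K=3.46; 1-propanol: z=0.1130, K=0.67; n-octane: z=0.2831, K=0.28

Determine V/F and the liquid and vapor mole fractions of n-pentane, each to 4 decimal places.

Rachford–Rice: g(V/F) = Σ zᵢ(Kᵢ−1)/(1+V/F(Kᵢ−1)) = 0.
g(0) = ΣzᵢKᵢ − 1 = 1.3850 and g(1) = 1 − Σzᵢ/Kᵢ = -0.3441, so a root lies in (0, 1).
Newton iteration, V/F⁰ = 0.5:
  V/F = 0.5000: g = 0.32830, g' = -1.1690 → V/F = 0.7808
  V/F = 0.7808: g = 0.00722, g' = -1.2415 → V/F = 0.7867
  V/F = 0.7867: g = -0.00003, g' = -1.2519 → V/F = 0.7866
Converged at V/F = 0.7866.
Compositions from xᵢ = zᵢ/(1+V/F(Kᵢ−1)), yᵢ = Kᵢxᵢ:
  isopentane: x = 0.0791, y = 0.3157
  n-pentane: x = 0.1154, y = 0.3993
  1-propanol: x = 0.1526, y = 0.1023
  n-octane: x = 0.6529, y = 0.1828

V/F = 0.7866, x_n-pentane = 0.1154, y_n-pentane = 0.3993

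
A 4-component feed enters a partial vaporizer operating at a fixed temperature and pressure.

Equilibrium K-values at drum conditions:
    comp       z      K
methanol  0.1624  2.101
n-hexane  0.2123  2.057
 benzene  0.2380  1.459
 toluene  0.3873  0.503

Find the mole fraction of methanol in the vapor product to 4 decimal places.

y_methanol = 0.1876

Let β = V/F and solve Σ zᵢ(Kᵢ−1)/(1+β(Kᵢ−1)) = 0.
Check two-phase: ΣzᵢKᵢ = 1.3200 > 1 and Σzᵢ/Kᵢ = 1.1136 > 1, so g(0) = 0.3200 > 0 and g(1) = -0.1136 < 0.
Newton–Raphson from β = 0.44:
  β = 0.4400: g = 0.11814, g' = -0.3913 → β = 0.7420
  β = 0.7420: g = 0.00074, g' = -0.4021 → β = 0.7438
Converged at β = 0.7438.
Compositions from xᵢ = zᵢ/(1+β(Kᵢ−1)), yᵢ = Kᵢxᵢ:
  methanol: x = 0.0893, y = 0.1876
  n-hexane: x = 0.1189, y = 0.2445
  benzene: x = 0.1774, y = 0.2589
  toluene: x = 0.6144, y = 0.3091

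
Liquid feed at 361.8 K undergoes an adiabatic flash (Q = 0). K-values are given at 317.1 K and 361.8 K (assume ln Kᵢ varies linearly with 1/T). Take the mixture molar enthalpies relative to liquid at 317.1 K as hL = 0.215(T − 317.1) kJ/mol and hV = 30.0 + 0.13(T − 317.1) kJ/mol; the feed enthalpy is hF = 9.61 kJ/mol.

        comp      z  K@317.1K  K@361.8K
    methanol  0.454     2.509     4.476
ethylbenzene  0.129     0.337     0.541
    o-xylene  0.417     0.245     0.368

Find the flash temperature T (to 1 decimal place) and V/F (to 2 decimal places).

Adiabatic flash: solve Rachford–Rice at each trial T, then check hF = ψ·hV(T) + (1−ψ)·hL(T).
  T = 317.1 K: K = (2.509, 0.337, 0.245), RR gives ψ = 0.257, H_out = 7.708 kJ/mol
  T = 361.8 K: K = (4.476, 0.541, 0.368), RR gives ψ = 0.605, H_out = 25.459 kJ/mol
  T = 339.5 K: K = (3.418, 0.434, 0.304), RR gives ψ = 0.455, H_out = 17.599 kJ/mol
  T = 328.3 K: K = (2.944, 0.384, 0.274), RR gives ψ = 0.367, H_out = 13.063 kJ/mol
  T = 322.7 K: K = (2.722, 0.360, 0.259), RR gives ψ = 0.316, H_out = 10.521 kJ/mol
  T = 319.9 K: K = (2.614, 0.348, 0.252), RR gives ψ = 0.287, H_out = 9.154 kJ/mol
  T = 321.3 K: K = (2.667, 0.354, 0.256), RR gives ψ = 0.302, H_out = 9.847 kJ/mol
Linear interpolation between T = 319.9 (H_out = 9.154) and T = 321.3 (H_out = 9.847) on hF = 9.61 gives T ≈ 320.8 K, at which ψ = 0.30.

T = 320.8 K, V/F = 0.30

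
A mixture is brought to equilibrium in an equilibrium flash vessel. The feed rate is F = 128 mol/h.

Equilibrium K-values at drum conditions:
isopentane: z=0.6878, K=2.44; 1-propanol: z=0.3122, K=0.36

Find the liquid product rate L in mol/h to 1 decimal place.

Rachford–Rice: g(ψ) = Σ zᵢ(Kᵢ−1)/(1+ψ(Kᵢ−1)) = 0.
g(0) = ΣzᵢKᵢ − 1 = 0.7906 and g(1) = 1 − Σzᵢ/Kᵢ = -0.1491, so a root lies in (0, 1).
Iterate (Newton) starting at ψ = 0.5:
  ψ = 0.5000: g = 0.28200, g' = -0.7586 → ψ = 0.8717
  ψ = 0.8717: g = -0.01278, g' = -0.9347 → ψ = 0.8580
  ψ = 0.8580: g = -0.00014, g' = -0.9145 → ψ = 0.8579
Converged at ψ = 0.8579.
Then V = ψ·F = 0.8579·128 = 109.8 mol/h and L = F − V = 18.2 mol/h.

L = 18.2 mol/h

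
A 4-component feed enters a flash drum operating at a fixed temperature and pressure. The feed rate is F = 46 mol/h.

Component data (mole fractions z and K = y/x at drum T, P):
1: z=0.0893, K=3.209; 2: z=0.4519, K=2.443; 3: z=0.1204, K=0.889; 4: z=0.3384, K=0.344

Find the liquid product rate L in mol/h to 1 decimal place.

Material balance + equilibrium reduce to Σ zᵢ(Kᵢ−1)/(1+β(Kᵢ−1)) = 0.
g(0) = ΣzᵢKᵢ − 1 = 0.6140 and g(1) = 1 − Σzᵢ/Kᵢ = -0.3320, so a root lies in (0, 1).
Newton–Raphson from β = 0.5:
  β = 0.5000: g = 0.12803, g' = -0.7400 → β = 0.6730
  β = 0.6730: g = -0.00177, g' = -0.7812 → β = 0.6707
Converged at β = 0.6707.
Then V = β·F = 0.6707·46 = 30.9 mol/h and L = F − V = 15.1 mol/h.

L = 15.1 mol/h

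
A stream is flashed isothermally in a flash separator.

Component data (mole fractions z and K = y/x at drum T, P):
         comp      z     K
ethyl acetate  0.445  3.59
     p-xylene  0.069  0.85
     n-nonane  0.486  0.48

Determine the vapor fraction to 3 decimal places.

Let ψ = V/F and solve Σ zᵢ(Kᵢ−1)/(1+ψ(Kᵢ−1)) = 0.
g(0) = ΣzᵢKᵢ − 1 = 0.889 and g(1) = 1 − Σzᵢ/Kᵢ = -0.218, so a root lies in (0, 1).
Iterate (Newton) starting at ψ = 0.67:
  ψ = 0.670: g = 0.0220, g' = -0.710 → ψ = 0.701
Converged at ψ = 0.701.

ψ = 0.701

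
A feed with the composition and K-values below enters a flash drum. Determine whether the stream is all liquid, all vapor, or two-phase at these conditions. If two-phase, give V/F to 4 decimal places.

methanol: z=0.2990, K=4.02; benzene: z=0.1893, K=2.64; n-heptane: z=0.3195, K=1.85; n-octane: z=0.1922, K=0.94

all vapor

ΣzᵢKᵢ = 2.4735; Σzᵢ/Kᵢ = 0.5233.
Since Σzᵢ/Kᵢ < 1 the mixture is above its dew point — single vapor phase.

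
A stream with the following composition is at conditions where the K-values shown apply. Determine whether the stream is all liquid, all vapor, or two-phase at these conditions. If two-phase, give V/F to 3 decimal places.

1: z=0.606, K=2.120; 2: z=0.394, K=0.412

two-phase, V/F = 0.679

ΣzᵢKᵢ = 1.447; Σzᵢ/Kᵢ = 1.242.
Both exceed 1, so a two-phase solution exists.
Rachford–Rice: g(ψ) = Σ zᵢ(Kᵢ−1)/(1+ψ(Kᵢ−1)) = 0.
Binary case is linear: z₁(K₁−1)(1+ψ(K₂−1)) + z₂(K₂−1)(1+ψ(K₁−1)) = 0
⇒ ψ = [z₁(K₁−1)+z₂(K₂−1)] / [−(K₁−1)(K₂−1)] = 0.4470/0.6586 = 0.679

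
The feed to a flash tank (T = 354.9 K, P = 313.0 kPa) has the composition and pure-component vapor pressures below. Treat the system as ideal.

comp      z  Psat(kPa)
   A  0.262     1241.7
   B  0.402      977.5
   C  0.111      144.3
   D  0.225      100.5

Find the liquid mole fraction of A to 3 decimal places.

x_A = 0.072

Raoult's law: Kᵢ = Pᵢˢᵃᵗ/P = Pᵢˢᵃᵗ/313.0.
  K_A = 1241.7/313.0 = 3.96709, K_B = 977.5/313.0 = 3.12300, K_C = 144.3/313.0 = 0.46102, K_D = 100.5/313.0 = 0.32109
Rachford–Rice: g(ψ) = Σ zᵢ(Kᵢ−1)/(1+ψ(Kᵢ−1)) = 0.
g(0) = ΣzᵢKᵢ − 1 = 1.418 and g(1) = 1 − Σzᵢ/Kᵢ = -0.136, so a root lies in (0, 1).
Newton iteration, ψ⁰ = 0.5:
  ψ = 0.500: g = 0.4139, g' = -1.098 → ψ = 0.877
  ψ = 0.877: g = 0.0233, g' = -1.148 → ψ = 0.897
Converged at ψ = 0.897.
Compositions from xᵢ = zᵢ/(1+ψ(Kᵢ−1)), yᵢ = Kᵢxᵢ:
  A: x = 0.072, y = 0.284
  B: x = 0.138, y = 0.432
  C: x = 0.215, y = 0.099
  D: x = 0.575, y = 0.185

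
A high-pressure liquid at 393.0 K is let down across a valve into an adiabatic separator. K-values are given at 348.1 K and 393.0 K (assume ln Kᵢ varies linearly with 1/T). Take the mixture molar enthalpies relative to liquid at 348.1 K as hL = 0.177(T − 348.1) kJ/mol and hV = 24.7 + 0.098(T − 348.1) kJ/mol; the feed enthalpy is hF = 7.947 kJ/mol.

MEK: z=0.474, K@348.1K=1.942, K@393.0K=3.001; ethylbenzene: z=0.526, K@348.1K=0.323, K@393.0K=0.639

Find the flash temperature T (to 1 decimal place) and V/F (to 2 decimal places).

T = 355.7 K, V/F = 0.27

Adiabatic flash: solve Rachford–Rice at each trial T, then check hF = ψ·hV(T) + (1−ψ)·hL(T).
  T = 348.1 K: K = (1.942, 0.323), RR gives ψ = 0.142, H_out = 3.502 kJ/mol
  T = 393.0 K: K = (3.001, 0.639), RR gives ψ = 1.000, H_out = 29.100 kJ/mol
  T = 370.6 K: K = (2.447, 0.464), RR gives ψ = 0.521, H_out = 15.928 kJ/mol
  T = 359.4 K: K = (2.189, 0.390), RR gives ψ = 0.334, H_out = 9.960 kJ/mol
  T = 353.8 K: K = (2.065, 0.356), RR gives ψ = 0.242, H_out = 6.869 kJ/mol
  T = 356.6 K: K = (2.127, 0.372), RR gives ψ = 0.288, H_out = 8.434 kJ/mol
  T = 355.2 K: K = (2.096, 0.364), RR gives ψ = 0.265, H_out = 7.657 kJ/mol
Linear interpolation between T = 355.2 (H_out = 7.657) and T = 356.6 (H_out = 8.434) on hF = 7.947 gives T ≈ 355.7 K, at which ψ = 0.27.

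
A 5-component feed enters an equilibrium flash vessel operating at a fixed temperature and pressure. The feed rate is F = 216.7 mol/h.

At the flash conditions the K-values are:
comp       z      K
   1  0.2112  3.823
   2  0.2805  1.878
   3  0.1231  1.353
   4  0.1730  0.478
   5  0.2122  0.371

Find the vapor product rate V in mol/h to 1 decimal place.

Rachford–Rice: g(V/F) = Σ zᵢ(Kᵢ−1)/(1+V/F(Kᵢ−1)) = 0.
g(0) = ΣzᵢKᵢ − 1 = 0.6622 and g(1) = 1 − Σzᵢ/Kᵢ = -0.2295, so a root lies in (0, 1).
Newton iteration, V/F⁰ = 0.5:
  V/F = 0.5000: g = 0.13841, g' = -0.6699 → V/F = 0.7066
  V/F = 0.7066: g = 0.00251, g' = -0.6702 → V/F = 0.7104
Converged at V/F = 0.7104.
Then V = V/F·F = 0.7104·216.7 = 153.9 mol/h and L = F − V = 62.8 mol/h.

V = 153.9 mol/h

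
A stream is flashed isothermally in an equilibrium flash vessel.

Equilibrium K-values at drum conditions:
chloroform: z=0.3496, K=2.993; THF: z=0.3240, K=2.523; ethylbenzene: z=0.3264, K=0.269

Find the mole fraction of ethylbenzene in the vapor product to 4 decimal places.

y_ethylbenzene = 0.1897

Material balance + equilibrium reduce to Σ zᵢ(Kᵢ−1)/(1+V/F(Kᵢ−1)) = 0.
g(0) = ΣzᵢKᵢ − 1 = 0.9516 and g(1) = 1 − Σzᵢ/Kᵢ = -0.4586, so a root lies in (0, 1).
Newton iteration, V/F⁰ = 0.5:
  V/F = 0.5000: g = 0.25308, g' = -1.0238 → V/F = 0.7472
  V/F = 0.7472: g = -0.01506, g' = -1.2355 → V/F = 0.7350
  V/F = 0.7350: g = -0.00015, g' = -1.2105 → V/F = 0.7349
Converged at V/F = 0.7349.
Compositions from xᵢ = zᵢ/(1+V/F(Kᵢ−1)), yᵢ = Kᵢxᵢ:
  chloroform: x = 0.1418, y = 0.4246
  THF: x = 0.1529, y = 0.3857
  ethylbenzene: x = 0.7053, y = 0.1897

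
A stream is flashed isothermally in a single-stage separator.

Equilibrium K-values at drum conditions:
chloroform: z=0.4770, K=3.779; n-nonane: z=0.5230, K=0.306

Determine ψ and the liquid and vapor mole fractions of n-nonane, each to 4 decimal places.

Rachford–Rice: g(ψ) = Σ zᵢ(Kᵢ−1)/(1+ψ(Kᵢ−1)) = 0.
Feasibility: ΣzᵢKᵢ = 1.9626, Σzᵢ/Kᵢ = 1.8354 — both > 1, two phases present.
Binary case is linear: z₁(K₁−1)(1+ψ(K₂−1)) + z₂(K₂−1)(1+ψ(K₁−1)) = 0
⇒ ψ = [z₁(K₁−1)+z₂(K₂−1)] / [−(K₁−1)(K₂−1)] = 0.96262/1.92863 = 0.4991
Compositions from xᵢ = zᵢ/(1+ψ(Kᵢ−1)), yᵢ = Kᵢxᵢ:
  chloroform: x = 0.1998, y = 0.7551
  n-nonane: x = 0.8002, y = 0.2449

ψ = 0.4991, x_n-nonane = 0.8002, y_n-nonane = 0.2449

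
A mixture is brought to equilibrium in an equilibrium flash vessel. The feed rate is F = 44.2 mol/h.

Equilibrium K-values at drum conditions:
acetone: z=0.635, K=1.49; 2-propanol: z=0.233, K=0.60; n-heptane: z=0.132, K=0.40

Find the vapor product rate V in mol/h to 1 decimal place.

V = 25.5 mol/h

Let ψ = V/F and solve Σ zᵢ(Kᵢ−1)/(1+ψ(Kᵢ−1)) = 0.
Check two-phase: ΣzᵢKᵢ = 1.139 > 1 and Σzᵢ/Kᵢ = 1.145 > 1, so g(0) = 0.139 > 0 and g(1) = -0.145 < 0.
Newton–Raphson from ψ = 0.46:
  ψ = 0.460: g = 0.0303, g' = -0.248 → ψ = 0.582
  ψ = 0.582: g = -0.0011, g' = -0.268 → ψ = 0.578
Converged at ψ = 0.578.
Then V = ψ·F = 0.5780·44.2 = 25.5 mol/h and L = F − V = 18.7 mol/h.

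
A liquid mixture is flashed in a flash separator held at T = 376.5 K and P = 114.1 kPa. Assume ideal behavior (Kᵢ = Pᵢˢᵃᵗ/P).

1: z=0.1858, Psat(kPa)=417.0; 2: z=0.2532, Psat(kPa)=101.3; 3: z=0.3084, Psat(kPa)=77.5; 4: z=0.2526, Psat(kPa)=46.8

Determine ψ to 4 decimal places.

ψ = 0.2269

Raoult's law: Kᵢ = Pᵢˢᵃᵗ/P = Pᵢˢᵃᵗ/114.1.
  K_1 = 417.0/114.1 = 3.654689, K_2 = 101.3/114.1 = 0.887818, K_3 = 77.5/114.1 = 0.679229, K_4 = 46.8/114.1 = 0.410167
Let ψ = V/F and solve Σ zᵢ(Kᵢ−1)/(1+ψ(Kᵢ−1)) = 0.
Check two-phase: ΣzᵢKᵢ = 1.2169 > 1 and Σzᵢ/Kᵢ = 1.4059 > 1, so g(0) = 0.2169 > 0 and g(1) = -0.4059 < 0.
Newton–Raphson from ψ = 0.43:
  ψ = 0.4300: g = -0.11390, g' = -0.4895 → ψ = 0.1973
  ψ = 0.1973: g = 0.02042, g' = -0.7160 → ψ = 0.2258
  ψ = 0.2258: g = 0.00069, g' = -0.6690 → ψ = 0.2269
Converged at ψ = 0.2269.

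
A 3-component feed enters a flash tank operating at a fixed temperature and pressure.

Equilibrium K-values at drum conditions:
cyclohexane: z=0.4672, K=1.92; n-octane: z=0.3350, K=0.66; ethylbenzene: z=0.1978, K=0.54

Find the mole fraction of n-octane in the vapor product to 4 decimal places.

y_n-octane = 0.2810

Material balance + equilibrium reduce to Σ zᵢ(Kᵢ−1)/(1+V/F(Kᵢ−1)) = 0.
g(0) = ΣzᵢKᵢ − 1 = 0.2249 and g(1) = 1 − Σzᵢ/Kᵢ = -0.1172, so a root lies in (0, 1).
Newton iteration, V/F⁰ = 0.66:
  V/F = 0.6600: g = -0.01007, g' = -0.3038 → V/F = 0.6268
  V/F = 0.6268: g = 0.00001, g' = -0.3043 → V/F = 0.6269
Converged at V/F = 0.6269.
Compositions from xᵢ = zᵢ/(1+V/F(Kᵢ−1)), yᵢ = Kᵢxᵢ:
  cyclohexane: x = 0.2963, y = 0.5689
  n-octane: x = 0.4257, y = 0.2810
  ethylbenzene: x = 0.2779, y = 0.1501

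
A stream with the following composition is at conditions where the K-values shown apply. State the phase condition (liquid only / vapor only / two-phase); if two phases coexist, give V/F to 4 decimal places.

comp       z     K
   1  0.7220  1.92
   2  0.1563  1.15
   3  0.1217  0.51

ΣzᵢKᵢ = 1.6281; Σzᵢ/Kᵢ = 0.7506.
Since Σzᵢ/Kᵢ < 1 the mixture is above its dew point — single vapor phase.

vapor only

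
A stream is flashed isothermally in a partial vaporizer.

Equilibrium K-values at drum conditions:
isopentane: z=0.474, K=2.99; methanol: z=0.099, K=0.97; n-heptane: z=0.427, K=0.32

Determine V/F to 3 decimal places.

Material balance + equilibrium reduce to Σ zᵢ(Kᵢ−1)/(1+V/F(Kᵢ−1)) = 0.
Check two-phase: ΣzᵢKᵢ = 1.650 > 1 and Σzᵢ/Kᵢ = 1.595 > 1, so g(0) = 0.650 > 0 and g(1) = -0.595 < 0.
Newton iteration, V/F⁰ = 0.5:
  V/F = 0.500: g = 0.0299, g' = -0.925 → V/F = 0.532
Converged at V/F = 0.532.

V/F = 0.532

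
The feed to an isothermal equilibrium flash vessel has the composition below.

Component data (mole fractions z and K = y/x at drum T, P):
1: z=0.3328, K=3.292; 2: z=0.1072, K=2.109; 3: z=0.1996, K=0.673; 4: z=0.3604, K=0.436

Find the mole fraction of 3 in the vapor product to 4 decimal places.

Material balance + equilibrium reduce to Σ zᵢ(Kᵢ−1)/(1+β(Kᵢ−1)) = 0.
g(0) = ΣzᵢKᵢ − 1 = 0.6131 and g(1) = 1 − Σzᵢ/Kᵢ = -0.2751, so a root lies in (0, 1).
Newton iteration, β⁰ = 0.5:
  β = 0.5000: g = 0.07079, g' = -0.6871 → β = 0.6030
  β = 0.6030: g = 0.00211, g' = -0.6518 → β = 0.6063
Converged at β = 0.6063.
Compositions from xᵢ = zᵢ/(1+β(Kᵢ−1)), yᵢ = Kᵢxᵢ:
  1: x = 0.1393, y = 0.4585
  2: x = 0.0641, y = 0.1352
  3: x = 0.2490, y = 0.1675
  4: x = 0.5477, y = 0.2388

y_3 = 0.1675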